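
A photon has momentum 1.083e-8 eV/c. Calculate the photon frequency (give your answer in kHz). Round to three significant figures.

Use h = 6.62607015e-34 J·s, c = 2.99792458e8 m/s, 1 eV = 1.602176634e-19 J.
Convert to SI: p = 1.083e-8 eV/c = 5.7879e-36 kg·m/s.
For a photon f = pc/h, so f = 2.619e6 Hz.
Converting to kHz: f = 2619 kHz ≈ 2620 kHz.

2620 kHz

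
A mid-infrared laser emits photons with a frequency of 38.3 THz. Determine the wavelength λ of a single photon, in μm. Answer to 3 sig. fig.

First convert: f = 38.3 THz = 3.83·10^13 Hz.
Since λ = c/f for a photon, λ = 7.827·10^-6 m.
Converting to μm: λ = 7.827 μm ≈ 7.83 μm.

7.83 μm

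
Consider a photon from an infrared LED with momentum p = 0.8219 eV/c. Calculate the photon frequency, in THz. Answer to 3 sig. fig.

Use h = 6.62607015 × 10^-34 J·s, c = 2.99792458 × 10^8 m/s, 1 eV = 1.602176634 × 10^-19 J.
First convert: p = 0.8219 eV/c = 4.3925 × 10^-28 kg·m/s.
The photon relation is f = pc/h, giving f = 1.987 × 10^14 Hz.
Converting to THz: f = 198.7 THz ≈ 199 THz.

199 THz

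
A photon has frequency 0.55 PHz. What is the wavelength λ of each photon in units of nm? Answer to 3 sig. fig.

(c = 2.99792458·10^8 m/s.)
In SI units: f = 0.55 PHz = 5.5·10^14 Hz.
For a photon λ = c/f, so λ = 5.451·10^-7 m.
Converting to nm: λ = 545.1 nm ≈ 545 nm.

545 nm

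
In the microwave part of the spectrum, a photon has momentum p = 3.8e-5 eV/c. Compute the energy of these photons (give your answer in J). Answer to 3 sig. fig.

Use c = 2.99792458e8 m/s, 1 eV = 1.602176634e-19 J.
First convert: p = 3.8e-5 eV/c = 2.0308e-32 kg·m/s.
Since E = pc for a photon, E = 6.088e-24 J.
So E ≈ 6.09e-24 J.

6.09e-24 J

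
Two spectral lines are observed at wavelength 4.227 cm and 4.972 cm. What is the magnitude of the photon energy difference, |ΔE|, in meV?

Using E = hc/λ: E₁ = 4.6994 × 10^-24 J, E₂ = 3.9953 × 10^-24 J.
|ΔE| = |4.6994 × 10^-24 − 3.9953 × 10^-24| = 7.04 × 10^-25 J = 4.40 × 10^-3 meV.

4.40 × 10^-3 meV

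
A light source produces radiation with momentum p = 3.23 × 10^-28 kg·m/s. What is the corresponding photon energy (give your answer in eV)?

Take c = 2.99792458 × 10^8 m/s, 1 eV = 1.602176634 × 10^-19 J.
The photon relation is E = pc, giving E = 9.683 × 10^-20 J.
Converting to eV: E = 0.6044 eV ≈ 0.604 eV.

0.604 eV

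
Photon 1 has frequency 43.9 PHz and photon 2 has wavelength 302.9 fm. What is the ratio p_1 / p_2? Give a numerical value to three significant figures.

p_1 = 9.703e-26 kg·m/s (from frequency = 43.9 PHz, via p = hf/c).
p_2 = 2.188e-21 kg·m/s (from wavelength = 302.9 fm, via p = h/λ).
Ratio = 9.703e-26 / 2.188e-21 = 4.44e-5.

4.44e-5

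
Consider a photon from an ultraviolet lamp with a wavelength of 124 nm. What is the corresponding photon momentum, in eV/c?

First convert: λ = 124 nm = 1.24 × 10^-7 m.
Apply p = h/λ: p = 5.344 × 10^-27 kg·m/s.
Converting to eV/c: p = 9.999 eV/c ≈ 10.0 eV/c.

10.0 eV/c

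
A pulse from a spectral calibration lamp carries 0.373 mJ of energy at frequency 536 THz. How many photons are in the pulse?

Per-photon energy: E = 3.552e-19 J (from frequency = 536 THz).
N = E_total / E_photon = 3.73e-4 J / 3.552e-19 J = 1.05e15.

1.05e15 photons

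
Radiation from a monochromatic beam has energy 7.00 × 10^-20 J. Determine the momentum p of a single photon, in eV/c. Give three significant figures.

For a photon p = E/c, so p = 2.335 × 10^-28 kg·m/s.
Converting to eV/c: p = 0.4369 eV/c ≈ 0.437 eV/c.

0.437 eV/c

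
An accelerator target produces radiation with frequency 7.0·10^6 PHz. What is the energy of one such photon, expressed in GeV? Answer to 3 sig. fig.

In SI units: f = 7.0·10^6 PHz = 7.0·10^21 Hz.
The photon relation is E = hf, giving E = 4.638·10^-12 J.
Converting to GeV: E = 0.02895 GeV ≈ 0.0289 GeV.

0.0289 GeV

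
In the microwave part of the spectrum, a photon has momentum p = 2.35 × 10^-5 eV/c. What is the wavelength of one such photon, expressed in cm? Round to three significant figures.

(h = 6.62607015 × 10^-34 J·s, c = 2.99792458 × 10^8 m/s, 1 eV = 1.602176634 × 10^-19 J.)
In SI units: p = 2.35 × 10^-5 eV/c = 1.2559 × 10^-32 kg·m/s.
Apply λ = h/p: λ = 0.05276 m.
Converting to cm: λ = 5.276 cm ≈ 5.28 cm.

5.28 cm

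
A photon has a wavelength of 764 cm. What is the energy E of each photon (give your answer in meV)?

First convert: λ = 764 cm = 7.64 m.
Apply E = hc/λ: E = 2.600 × 10^-26 J.
Converting to meV: E = 1.623 × 10^-4 meV ≈ 1.62 × 10^-4 meV.

1.62 × 10^-4 meV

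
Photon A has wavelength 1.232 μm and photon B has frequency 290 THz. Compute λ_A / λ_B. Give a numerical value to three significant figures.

1.19

λ_A = 1.232 × 10^-6 m (from wavelength = 1.232 μm, via λ given directly).
λ_B = 1.034 × 10^-6 m (from frequency = 290 THz, via λ = c/f).
Ratio = 1.232 × 10^-6 / 1.034 × 10^-6 = 1.19.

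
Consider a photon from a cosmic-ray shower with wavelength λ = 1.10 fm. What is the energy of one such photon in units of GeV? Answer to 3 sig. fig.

1.13 GeV

First convert: λ = 1.10 fm = 1.10e-15 m.
For a photon E = hc/λ, so E = 1.806e-10 J.
Converting to GeV: E = 1.127 GeV ≈ 1.13 GeV.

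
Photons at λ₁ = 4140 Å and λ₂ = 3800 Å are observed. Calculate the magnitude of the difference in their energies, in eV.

0.268 eV

Using E = hc/λ: E₁ = 4.798 × 10^-19 J, E₂ = 5.227 × 10^-19 J.
|ΔE| = |4.798 × 10^-19 − 5.227 × 10^-19| = 4.29 × 10^-20 J = 0.268 eV.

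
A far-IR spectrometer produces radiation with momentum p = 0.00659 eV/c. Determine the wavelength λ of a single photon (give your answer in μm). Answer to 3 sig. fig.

Use h = 6.62607015e-34 J·s, c = 2.99792458e8 m/s, 1 eV = 1.602176634e-19 J.
First convert: p = 0.00659 eV/c = 3.5219e-30 kg·m/s.
Apply λ = h/p: λ = 1.881e-4 m.
Converting to μm: λ = 188.1 μm ≈ 188 μm.

188 μm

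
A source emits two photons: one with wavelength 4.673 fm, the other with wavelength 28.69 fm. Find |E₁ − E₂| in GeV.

0.222 GeV

Using E = hc/λ: E₁ = 4.2509·10^-11 J, E₂ = 6.9238·10^-12 J.
|ΔE| = |4.2509·10^-11 − 6.9238·10^-12| = 3.56·10^-11 J = 0.222 GeV.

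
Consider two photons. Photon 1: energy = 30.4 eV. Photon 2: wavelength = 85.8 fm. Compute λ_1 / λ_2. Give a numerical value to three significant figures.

4.75·10^5

λ_1 = 4.078·10^-8 m (from energy = 30.4 eV, via λ = hc/E).
λ_2 = 8.580·10^-14 m (from wavelength = 85.8 fm, via λ given directly).
Ratio = 4.078·10^-8 / 8.580·10^-14 = 4.75·10^5.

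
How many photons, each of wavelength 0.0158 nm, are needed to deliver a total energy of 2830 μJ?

Per-photon energy: E = 1.257·10^-14 J (from wavelength = 0.0158 nm).
N = E_total / E_photon = 0.00283 J / 1.257·10^-14 J = 2.25·10^11.

2.25·10^11 photons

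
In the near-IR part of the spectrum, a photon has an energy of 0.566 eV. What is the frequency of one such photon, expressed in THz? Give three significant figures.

137 THz

Use h = 6.62607015e-34 J·s, 1 eV = 1.602176634e-19 J.
In SI units: E = 0.566 eV = 9.0683e-20 J.
The photon relation is f = E/h, giving f = 1.369e14 Hz.
Converting to THz: f = 136.9 THz ≈ 137 THz.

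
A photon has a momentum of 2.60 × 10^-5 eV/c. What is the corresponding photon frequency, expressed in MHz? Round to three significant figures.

6290 MHz

In SI units: p = 2.60 × 10^-5 eV/c = 1.3895 × 10^-32 kg·m/s.
Since f = pc/h for a photon, f = 6.287 × 10^9 Hz.
Converting to MHz: f = 6287 MHz ≈ 6290 MHz.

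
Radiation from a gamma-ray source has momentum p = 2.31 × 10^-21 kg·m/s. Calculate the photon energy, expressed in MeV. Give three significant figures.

Since E = pc for a photon, E = 6.925 × 10^-13 J.
Converting to MeV: E = 4.322 MeV ≈ 4.32 MeV.

4.32 MeV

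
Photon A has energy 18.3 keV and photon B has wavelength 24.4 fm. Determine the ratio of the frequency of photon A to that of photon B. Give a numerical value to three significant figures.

f_A = 4.425e18 Hz (from energy = 18.3 keV, via f = E/h).
f_B = 1.229e22 Hz (from wavelength = 24.4 fm, via f = c/λ).
Ratio = 4.425e18 / 1.229e22 = 3.60e-4.

3.60e-4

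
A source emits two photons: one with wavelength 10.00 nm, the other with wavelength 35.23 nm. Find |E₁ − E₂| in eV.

88.8 eV

Using E = hc/λ: E₁ = 1.9864 × 10^-17 J, E₂ = 5.6385 × 10^-18 J.
|ΔE| = |1.9864 × 10^-17 − 5.6385 × 10^-18| = 1.42 × 10^-17 J = 88.8 eV.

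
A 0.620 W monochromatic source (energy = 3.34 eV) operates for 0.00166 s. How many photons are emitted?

Total energy: E_total = P·t = 0.620 × 0.00166 = 0.001029 J.
Per-photon energy: E = 5.351e-19 J.
N = E_total / E_photon = 1.92e15.

1.92e15 photons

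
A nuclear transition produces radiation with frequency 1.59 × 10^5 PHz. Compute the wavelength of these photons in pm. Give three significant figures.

1.89 pm

Use c = 2.99792458 × 10^8 m/s.
In SI units: f = 1.59 × 10^5 PHz = 1.59 × 10^20 Hz.
The photon relation is λ = c/f, giving λ = 1.885 × 10^-12 m.
Converting to pm: λ = 1.885 pm ≈ 1.89 pm.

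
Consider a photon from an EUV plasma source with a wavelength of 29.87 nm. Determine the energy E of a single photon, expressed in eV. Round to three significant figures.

41.5 eV

(h = 6.62607015 × 10^-34 J·s, c = 2.99792458 × 10^8 m/s, 1 eV = 1.602176634 × 10^-19 J.)
In SI units: λ = 29.87 nm = 2.987 × 10^-8 m.
For a photon E = hc/λ, so E = 6.650 × 10^-18 J.
Converting to eV: E = 41.51 eV ≈ 41.5 eV.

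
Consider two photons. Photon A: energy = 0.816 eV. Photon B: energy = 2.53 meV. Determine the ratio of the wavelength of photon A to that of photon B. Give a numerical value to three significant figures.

λ_A = 1.519 × 10^-6 m (from energy = 0.816 eV, via λ = hc/E).
λ_B = 4.901 × 10^-4 m (from energy = 2.53 meV, via λ = hc/E).
Ratio = 1.519 × 10^-6 / 4.901 × 10^-4 = 3.10 × 10^-3.

3.10 × 10^-3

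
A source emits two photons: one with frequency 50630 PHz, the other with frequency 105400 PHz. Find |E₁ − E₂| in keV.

Using E = hf: E₁ = 3.3548 × 10^-14 J, E₂ = 6.9839 × 10^-14 J.
|ΔE| = |3.3548 × 10^-14 − 6.9839 × 10^-14| = 3.63 × 10^-14 J = 227 keV.

227 keV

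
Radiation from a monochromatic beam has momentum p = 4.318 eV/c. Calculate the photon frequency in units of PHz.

Convert to SI: p = 4.318 eV/c = 2.3077 × 10^-27 kg·m/s.
The photon relation is f = pc/h, giving f = 1.044 × 10^15 Hz.
Converting to PHz: f = 1.044 PHz ≈ 1.04 PHz.

1.04 PHz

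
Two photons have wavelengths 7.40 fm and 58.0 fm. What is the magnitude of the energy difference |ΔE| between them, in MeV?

Using E = hc/λ: E₁ = 2.684e-11 J, E₂ = 3.425e-12 J.
|ΔE| = |2.684e-11 − 3.425e-12| = 2.34e-11 J = 146 MeV.

146 MeV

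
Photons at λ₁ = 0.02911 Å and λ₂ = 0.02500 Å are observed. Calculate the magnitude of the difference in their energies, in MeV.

0.0700 MeV

Using E = hc/λ: E₁ = 6.8239 × 10^-14 J, E₂ = 7.9458 × 10^-14 J.
|ΔE| = |6.8239 × 10^-14 − 7.9458 × 10^-14| = 1.12 × 10^-14 J = 0.0700 MeV.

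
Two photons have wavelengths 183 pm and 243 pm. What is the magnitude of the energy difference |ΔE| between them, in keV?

1.67 keV

Using E = hc/λ: E₁ = 1.085e-15 J, E₂ = 8.175e-16 J.
|ΔE| = |1.085e-15 − 8.175e-16| = 2.68e-16 J = 1.67 keV.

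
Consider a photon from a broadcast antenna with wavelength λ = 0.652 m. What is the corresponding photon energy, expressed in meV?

1.90·10^-3 meV

(h = 6.62607015·10^-34 J·s, c = 2.99792458·10^8 m/s, 1 eV = 1.602176634·10^-19 J.)
Apply E = hc/λ: E = 3.047·10^-25 J.
Converting to meV: E = 0.001902 meV ≈ 1.90·10^-3 meV.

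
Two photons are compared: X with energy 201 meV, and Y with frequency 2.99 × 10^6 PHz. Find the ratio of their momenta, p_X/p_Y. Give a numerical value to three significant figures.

p_X = 1.074 × 10^-28 kg·m/s (from energy = 201 meV, via p = E/c).
p_Y = 6.609 × 10^-21 kg·m/s (from frequency = 2.99 × 10^6 PHz, via p = hf/c).
Ratio = 1.074 × 10^-28 / 6.609 × 10^-21 = 1.63 × 10^-8.

1.63 × 10^-8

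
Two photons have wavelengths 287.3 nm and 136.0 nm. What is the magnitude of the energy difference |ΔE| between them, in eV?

4.80 eV

Using E = hc/λ: E₁ = 6.9142 × 10^-19 J, E₂ = 1.4606 × 10^-18 J.
|ΔE| = |6.9142 × 10^-19 − 1.4606 × 10^-18| = 7.69 × 10^-19 J = 4.80 eV.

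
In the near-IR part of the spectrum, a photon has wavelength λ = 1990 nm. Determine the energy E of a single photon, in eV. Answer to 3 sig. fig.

0.623 eV

In SI units: λ = 1990 nm = 1.99e-6 m.
Apply E = hc/λ: E = 9.982e-20 J.
Converting to eV: E = 0.6230 eV ≈ 0.623 eV.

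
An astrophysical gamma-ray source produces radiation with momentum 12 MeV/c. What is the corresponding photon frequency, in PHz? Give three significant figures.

Take h = 6.62607015e-34 J·s, c = 2.99792458e8 m/s, 1 eV = 1.602176634e-19 J.
In SI units: p = 12 MeV/c = 6.4131e-21 kg·m/s.
For a photon f = pc/h, so f = 2.902e21 Hz.
Converting to PHz: f = 2.902e6 PHz ≈ 2.90e6 PHz.

2.90e6 PHz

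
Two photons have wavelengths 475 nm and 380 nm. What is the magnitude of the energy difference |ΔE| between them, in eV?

0.653 eV

Using E = hc/λ: E₁ = 4.182·10^-19 J, E₂ = 5.227·10^-19 J.
|ΔE| = |4.182·10^-19 − 5.227·10^-19| = 1.05·10^-19 J = 0.653 eV.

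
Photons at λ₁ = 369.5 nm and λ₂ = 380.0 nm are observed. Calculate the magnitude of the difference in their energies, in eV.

Using E = hc/λ: E₁ = 5.3760·10^-19 J, E₂ = 5.2275·10^-19 J.
|ΔE| = |5.3760·10^-19 − 5.2275·10^-19| = 1.49·10^-20 J = 0.0927 eV.

0.0927 eV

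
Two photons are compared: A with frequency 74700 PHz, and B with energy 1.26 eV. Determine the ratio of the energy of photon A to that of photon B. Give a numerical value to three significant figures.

E_A = 4.950 × 10^-14 J (from frequency = 74700 PHz, via E = hf).
E_B = 2.019 × 10^-19 J (from energy = 1.26 eV, via E given directly).
Ratio = 4.950 × 10^-14 / 2.019 × 10^-19 = 2.45 × 10^5.

2.45 × 10^5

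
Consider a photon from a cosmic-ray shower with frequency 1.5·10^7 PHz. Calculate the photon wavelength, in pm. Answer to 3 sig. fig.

Convert to SI: f = 1.5·10^7 PHz = 1.5·10^22 Hz.
Apply λ = c/f: λ = 1.999·10^-14 m.
Converting to pm: λ = 0.01999 pm ≈ 0.0200 pm.

0.0200 pm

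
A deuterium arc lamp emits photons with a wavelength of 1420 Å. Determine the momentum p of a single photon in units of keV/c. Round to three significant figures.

8.73e-3 keV/c

Convert to SI: λ = 1420 Å = 1.42e-7 m.
Since p = h/λ for a photon, p = 4.666e-27 kg·m/s.
Converting to keV/c: p = 0.008731 keV/c ≈ 8.73e-3 keV/c.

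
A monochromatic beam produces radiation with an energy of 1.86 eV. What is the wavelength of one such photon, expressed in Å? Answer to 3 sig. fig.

6670 Å

Use h = 6.62607015 × 10^-34 J·s, c = 2.99792458 × 10^8 m/s, 1 eV = 1.602176634 × 10^-19 J.
Convert to SI: E = 1.86 eV = 2.9800 × 10^-19 J.
The photon relation is λ = hc/E, giving λ = 6.666 × 10^-7 m.
Converting to Å: λ = 6666 Å ≈ 6670 Å.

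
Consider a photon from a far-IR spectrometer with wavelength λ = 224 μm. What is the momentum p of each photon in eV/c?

Convert to SI: λ = 224 μm = 2.24·10^-4 m.
Apply p = h/λ: p = 2.958·10^-30 kg·m/s.
Converting to eV/c: p = 0.005535 eV/c ≈ 5.54·10^-3 eV/c.

5.54·10^-3 eV/c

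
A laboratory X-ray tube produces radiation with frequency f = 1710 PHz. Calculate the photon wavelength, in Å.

1.75 Å

Use c = 2.99792458·10^8 m/s.
Convert to SI: f = 1710 PHz = 1.71·10^18 Hz.
The photon relation is λ = c/f, giving λ = 1.753·10^-10 m.
Converting to Å: λ = 1.753 Å ≈ 1.75 Å.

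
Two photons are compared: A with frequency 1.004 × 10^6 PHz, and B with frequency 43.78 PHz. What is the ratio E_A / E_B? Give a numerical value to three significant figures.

E_A = 6.653 × 10^-13 J (from frequency = 1.004 × 10^6 PHz, via E = hf).
E_B = 2.901 × 10^-17 J (from frequency = 43.78 PHz, via E = hf).
Ratio = 6.653 × 10^-13 / 2.901 × 10^-17 = 2.29 × 10^4.

2.29 × 10^4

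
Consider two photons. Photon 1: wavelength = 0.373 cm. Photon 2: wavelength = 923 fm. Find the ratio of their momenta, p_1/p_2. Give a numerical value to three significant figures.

p_1 = 1.776·10^-31 kg·m/s (from wavelength = 0.373 cm, via p = h/λ).
p_2 = 7.179·10^-22 kg·m/s (from wavelength = 923 fm, via p = h/λ).
Ratio = 1.776·10^-31 / 7.179·10^-22 = 2.47·10^-10.

2.47·10^-10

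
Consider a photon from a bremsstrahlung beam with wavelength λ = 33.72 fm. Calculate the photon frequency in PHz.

8.89e6 PHz

Convert to SI: λ = 33.72 fm = 3.372e-14 m.
Apply f = c/λ: f = 8.891e21 Hz.
Converting to PHz: f = 8.891e6 PHz ≈ 8.89e6 PHz.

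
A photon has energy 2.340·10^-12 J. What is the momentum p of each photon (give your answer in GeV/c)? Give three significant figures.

0.0146 GeV/c

Use c = 2.99792458·10^8 m/s, 1 eV = 1.602176634·10^-19 J.
Apply p = E/c: p = 7.805·10^-21 kg·m/s.
Converting to GeV/c: p = 0.01461 GeV/c ≈ 0.0146 GeV/c.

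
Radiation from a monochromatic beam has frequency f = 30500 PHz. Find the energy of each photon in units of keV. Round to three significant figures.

126 keV

Convert to SI: f = 30500 PHz = 3.05·10^19 Hz.
Since E = hf for a photon, E = 2.021·10^-14 J.
Converting to keV: E = 126.1 keV ≈ 126 keV.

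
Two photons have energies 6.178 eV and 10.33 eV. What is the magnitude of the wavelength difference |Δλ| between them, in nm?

Using λ = hc/E: λ₁ = 2.0069 × 10^-7 m, λ₂ = 1.2002 × 10^-7 m.
|Δλ| = |2.0069 × 10^-7 − 1.2002 × 10^-7| = 8.07 × 10^-8 m = 80.7 nm.

80.7 nm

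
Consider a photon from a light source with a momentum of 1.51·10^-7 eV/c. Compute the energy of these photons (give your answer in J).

2.42·10^-26 J

Take c = 2.99792458·10^8 m/s, 1 eV = 1.602176634·10^-19 J.
Convert to SI: p = 1.51·10^-7 eV/c = 8.0699·10^-35 kg·m/s.
The photon relation is E = pc, giving E = 2.419·10^-26 J.
So E ≈ 2.42·10^-26 J.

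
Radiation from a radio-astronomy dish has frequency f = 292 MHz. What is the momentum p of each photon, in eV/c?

1.21·10^-6 eV/c

Use h = 6.62607015·10^-34 J·s, c = 2.99792458·10^8 m/s, 1 eV = 1.602176634·10^-19 J.
In SI units: f = 292 MHz = 2.92·10^8 Hz.
Apply p = hf/c: p = 6.454·10^-34 kg·m/s.
Converting to eV/c: p = 1.208·10^-6 eV/c ≈ 1.21·10^-6 eV/c.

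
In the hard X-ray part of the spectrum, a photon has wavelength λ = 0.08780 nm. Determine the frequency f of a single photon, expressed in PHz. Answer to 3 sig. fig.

(c = 2.99792458e8 m/s.)
In SI units: λ = 0.08780 nm = 8.780e-11 m.
For a photon f = c/λ, so f = 3.414e18 Hz.
Converting to PHz: f = 3414 PHz ≈ 3410 PHz.

3410 PHz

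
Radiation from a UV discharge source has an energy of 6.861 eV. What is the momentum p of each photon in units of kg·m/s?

Use c = 2.99792458 × 10^8 m/s, 1 eV = 1.602176634 × 10^-19 J.
First convert: E = 6.861 eV = 1.0993 × 10^-18 J.
The photon relation is p = E/c, giving p = 3.667 × 10^-27 kg·m/s.
So p ≈ 3.67 × 10^-27 kg·m/s.

3.67 × 10^-27 kg·m/s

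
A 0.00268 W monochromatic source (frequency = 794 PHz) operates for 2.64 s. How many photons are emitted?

1.34e13 photons

Total energy: E_total = P·t = 0.00268 × 2.64 = 0.007075 J.
Per-photon energy: E = 5.261e-16 J.
N = E_total / E_photon = 1.34e13.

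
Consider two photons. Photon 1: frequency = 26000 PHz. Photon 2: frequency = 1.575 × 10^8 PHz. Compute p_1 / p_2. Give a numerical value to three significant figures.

p_1 = 5.747 × 10^-23 kg·m/s (from frequency = 26000 PHz, via p = hf/c).
p_2 = 3.481 × 10^-19 kg·m/s (from frequency = 1.575 × 10^8 PHz, via p = hf/c).
Ratio = 5.747 × 10^-23 / 3.481 × 10^-19 = 1.65 × 10^-4.

1.65 × 10^-4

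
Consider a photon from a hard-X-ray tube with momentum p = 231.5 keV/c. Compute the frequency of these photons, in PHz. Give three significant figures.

Take h = 6.62607015e-34 J·s, c = 2.99792458e8 m/s, 1 eV = 1.602176634e-19 J.
In SI units: p = 231.5 keV/c = 1.2372e-22 kg·m/s.
For a photon f = pc/h, so f = 5.598e19 Hz.
Converting to PHz: f = 55980 PHz ≈ 5.60e4 PHz.

5.60e4 PHz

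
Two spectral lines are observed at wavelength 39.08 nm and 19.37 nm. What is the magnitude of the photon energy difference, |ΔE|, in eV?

32.3 eV

Using E = hc/λ: E₁ = 5.0830e-18 J, E₂ = 1.0255e-17 J.
|ΔE| = |5.0830e-18 − 1.0255e-17| = 5.17e-18 J = 32.3 eV.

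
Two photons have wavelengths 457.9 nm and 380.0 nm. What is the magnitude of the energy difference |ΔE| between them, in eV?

Using E = hc/λ: E₁ = 4.3382 × 10^-19 J, E₂ = 5.2275 × 10^-19 J.
|ΔE| = |4.3382 × 10^-19 − 5.2275 × 10^-19| = 8.89 × 10^-20 J = 0.555 eV.

0.555 eV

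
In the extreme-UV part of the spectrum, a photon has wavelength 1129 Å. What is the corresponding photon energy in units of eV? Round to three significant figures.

11.0 eV

In SI units: λ = 1129 Å = 1.129e-7 m.
The photon relation is E = hc/λ, giving E = 1.759e-18 J.
Converting to eV: E = 10.98 eV ≈ 11.0 eV.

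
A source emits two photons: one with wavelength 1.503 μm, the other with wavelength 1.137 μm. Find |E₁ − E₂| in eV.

0.266 eV

Using E = hc/λ: E₁ = 1.3217 × 10^-19 J, E₂ = 1.7471 × 10^-19 J.
|ΔE| = |1.3217 × 10^-19 − 1.7471 × 10^-19| = 4.25 × 10^-20 J = 0.266 eV.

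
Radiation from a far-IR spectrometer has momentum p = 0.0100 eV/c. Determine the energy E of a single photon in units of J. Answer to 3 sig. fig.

1.60e-21 J

Use c = 2.99792458e8 m/s, 1 eV = 1.602176634e-19 J.
Convert to SI: p = 0.0100 eV/c = 5.3443e-30 kg·m/s.
Apply E = pc: E = 1.602e-21 J.
So E ≈ 1.60e-21 J.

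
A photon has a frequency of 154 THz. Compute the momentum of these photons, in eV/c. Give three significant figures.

First convert: f = 154 THz = 1.54 × 10^14 Hz.
Since p = hf/c for a photon, p = 3.404 × 10^-28 kg·m/s.
Converting to eV/c: p = 0.6369 eV/c ≈ 0.637 eV/c.

0.637 eV/c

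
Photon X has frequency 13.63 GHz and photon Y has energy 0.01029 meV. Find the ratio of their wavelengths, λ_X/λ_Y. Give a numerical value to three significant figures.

λ_X = 0.02200 m (from frequency = 13.63 GHz, via λ = c/f).
λ_Y = 0.1205 m (from energy = 0.01029 meV, via λ = hc/E).
Ratio = 0.02200 / 0.1205 = 0.183.

0.183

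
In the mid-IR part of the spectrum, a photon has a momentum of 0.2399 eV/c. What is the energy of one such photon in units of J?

First convert: p = 0.2399 eV/c = 1.2821 × 10^-28 kg·m/s.
Apply E = pc: E = 3.844 × 10^-20 J.
So E ≈ 3.84 × 10^-20 J.

3.84 × 10^-20 J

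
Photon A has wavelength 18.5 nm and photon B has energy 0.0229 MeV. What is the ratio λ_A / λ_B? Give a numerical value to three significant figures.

λ_A = 1.850e-8 m (from wavelength = 18.5 nm, via λ given directly).
λ_B = 5.414e-11 m (from energy = 0.0229 MeV, via λ = hc/E).
Ratio = 1.850e-8 / 5.414e-11 = 342.

342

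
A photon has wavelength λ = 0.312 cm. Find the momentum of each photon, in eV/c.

First convert: λ = 0.312 cm = 0.00312 m.
The photon relation is p = h/λ, giving p = 2.124e-31 kg·m/s.
Converting to eV/c: p = 3.974e-4 eV/c ≈ 3.97e-4 eV/c.

3.97e-4 eV/c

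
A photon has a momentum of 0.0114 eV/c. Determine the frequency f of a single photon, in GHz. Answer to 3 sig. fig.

Take h = 6.62607015e-34 J·s, c = 2.99792458e8 m/s, 1 eV = 1.602176634e-19 J.
First convert: p = 0.0114 eV/c = 6.0925e-30 kg·m/s.
Apply f = pc/h: f = 2.757e12 Hz.
Converting to GHz: f = 2757 GHz ≈ 2760 GHz.

2760 GHz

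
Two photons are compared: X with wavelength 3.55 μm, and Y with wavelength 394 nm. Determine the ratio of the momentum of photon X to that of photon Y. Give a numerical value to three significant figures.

0.111

p_X = 1.866e-28 kg·m/s (from wavelength = 3.55 μm, via p = h/λ).
p_Y = 1.682e-27 kg·m/s (from wavelength = 394 nm, via p = h/λ).
Ratio = 1.866e-28 / 1.682e-27 = 0.111.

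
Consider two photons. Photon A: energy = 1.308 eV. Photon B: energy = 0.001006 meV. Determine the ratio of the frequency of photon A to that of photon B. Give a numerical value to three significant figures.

f_A = 3.163 × 10^14 Hz (from energy = 1.308 eV, via f = E/h).
f_B = 2.432 × 10^8 Hz (from energy = 0.001006 meV, via f = E/h).
Ratio = 3.163 × 10^14 / 2.432 × 10^8 = 1.30 × 10^6.

1.30 × 10^6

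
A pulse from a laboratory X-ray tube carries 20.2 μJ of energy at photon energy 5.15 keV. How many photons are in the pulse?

Per-photon energy: E = 8.251 × 10^-16 J (from energy = 5.15 keV).
N = E_total / E_photon = 2.02 × 10^-5 J / 8.251 × 10^-16 J = 2.45 × 10^10.

2.45 × 10^10 photons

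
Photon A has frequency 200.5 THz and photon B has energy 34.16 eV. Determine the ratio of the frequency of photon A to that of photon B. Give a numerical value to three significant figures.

f_A = 2.005e14 Hz (from frequency = 200.5 THz, via f given directly).
f_B = 8.260e15 Hz (from energy = 34.16 eV, via f = E/h).
Ratio = 2.005e14 / 8.260e15 = 0.0243.

0.0243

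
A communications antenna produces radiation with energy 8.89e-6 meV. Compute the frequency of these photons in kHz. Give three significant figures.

(h = 6.62607015e-34 J·s, 1 eV = 1.602176634e-19 J.)
In SI units: E = 8.89e-6 meV = 1.4243e-27 J.
Since f = E/h for a photon, f = 2.150e6 Hz.
Converting to kHz: f = 2150 kHz ≈ 2150 kHz.

2150 kHz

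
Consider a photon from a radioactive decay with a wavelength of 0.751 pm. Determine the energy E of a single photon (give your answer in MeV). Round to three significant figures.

(h = 6.62607015 × 10^-34 J·s, c = 2.99792458 × 10^8 m/s, 1 eV = 1.602176634 × 10^-19 J.)
In SI units: λ = 0.751 pm = 7.51 × 10^-13 m.
Since E = hc/λ for a photon, E = 2.645 × 10^-13 J.
Converting to MeV: E = 1.651 MeV ≈ 1.65 MeV.

1.65 MeV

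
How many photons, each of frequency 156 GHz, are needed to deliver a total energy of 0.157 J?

1.52e21 photons

Per-photon energy: E = 1.034e-22 J (from frequency = 156 GHz).
N = E_total / E_photon = 0.157 J / 1.034e-22 J = 1.52e21.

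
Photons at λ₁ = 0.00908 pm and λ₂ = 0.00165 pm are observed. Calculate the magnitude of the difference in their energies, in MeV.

Using E = hc/λ: E₁ = 2.188e-11 J, E₂ = 1.204e-10 J.
|ΔE| = |2.188e-11 − 1.204e-10| = 9.85e-11 J = 615 MeV.

615 MeV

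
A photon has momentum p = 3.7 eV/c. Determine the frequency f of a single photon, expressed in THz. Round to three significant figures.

In SI units: p = 3.7 eV/c = 1.9774 × 10^-27 kg·m/s.
Apply f = pc/h: f = 8.947 × 10^14 Hz.
Converting to THz: f = 894.7 THz ≈ 895 THz.

895 THz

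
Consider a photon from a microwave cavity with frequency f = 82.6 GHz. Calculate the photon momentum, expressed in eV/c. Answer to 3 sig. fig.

In SI units: f = 82.6 GHz = 8.26 × 10^10 Hz.
The photon relation is p = hf/c, giving p = 1.826 × 10^-31 kg·m/s.
Converting to eV/c: p = 3.416 × 10^-4 eV/c ≈ 3.42 × 10^-4 eV/c.

3.42 × 10^-4 eV/c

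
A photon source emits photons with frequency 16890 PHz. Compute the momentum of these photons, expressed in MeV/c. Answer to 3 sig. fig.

0.0699 MeV/c

Convert to SI: f = 16890 PHz = 1.689 × 10^19 Hz.
Apply p = hf/c: p = 3.733 × 10^-23 kg·m/s.
Converting to MeV/c: p = 0.06985 MeV/c ≈ 0.0699 MeV/c.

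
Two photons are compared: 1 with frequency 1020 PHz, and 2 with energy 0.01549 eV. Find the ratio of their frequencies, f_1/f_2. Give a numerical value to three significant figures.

f_1 = 1.020e18 Hz (from frequency = 1020 PHz, via f given directly).
f_2 = 3.745e12 Hz (from energy = 0.01549 eV, via f = E/h).
Ratio = 1.020e18 / 3.745e12 = 2.72e5.

2.72e5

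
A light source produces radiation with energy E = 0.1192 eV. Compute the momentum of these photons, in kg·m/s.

6.37 × 10^-29 kg·m/s

First convert: E = 0.1192 eV = 1.9098 × 10^-20 J.
Apply p = E/c: p = 6.370 × 10^-29 kg·m/s.
So p ≈ 6.37 × 10^-29 kg·m/s.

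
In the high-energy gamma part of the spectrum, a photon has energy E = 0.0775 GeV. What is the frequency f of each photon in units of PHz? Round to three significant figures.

1.87 × 10^7 PHz

Take h = 6.62607015 × 10^-34 J·s, 1 eV = 1.602176634 × 10^-19 J.
Convert to SI: E = 0.0775 GeV = 1.2417 × 10^-11 J.
The photon relation is f = E/h, giving f = 1.874 × 10^22 Hz.
Converting to PHz: f = 1.874 × 10^7 PHz ≈ 1.87 × 10^7 PHz.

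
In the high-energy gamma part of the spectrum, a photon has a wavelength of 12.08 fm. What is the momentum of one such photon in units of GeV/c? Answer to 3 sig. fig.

Convert to SI: λ = 12.08 fm = 1.208 × 10^-14 m.
Apply p = h/λ: p = 5.485 × 10^-20 kg·m/s.
Converting to GeV/c: p = 0.1026 GeV/c ≈ 0.103 GeV/c.

0.103 GeV/c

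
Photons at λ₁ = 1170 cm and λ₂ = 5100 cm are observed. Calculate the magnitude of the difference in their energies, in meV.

8.17e-5 meV

Using E = hc/λ: E₁ = 1.698e-26 J, E₂ = 3.895e-27 J.
|ΔE| = |1.698e-26 − 3.895e-27| = 1.31e-26 J = 8.17e-5 meV.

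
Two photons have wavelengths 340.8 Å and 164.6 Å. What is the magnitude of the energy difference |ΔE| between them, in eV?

Using E = hc/λ: E₁ = 5.8288e-18 J, E₂ = 1.2068e-17 J.
|ΔE| = |5.8288e-18 − 1.2068e-17| = 6.24e-18 J = 38.9 eV.

38.9 eV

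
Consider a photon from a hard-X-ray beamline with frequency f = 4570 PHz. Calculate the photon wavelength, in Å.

Convert to SI: f = 4570 PHz = 4.57e18 Hz.
Apply λ = c/f: λ = 6.560e-11 m.
Converting to Å: λ = 0.6560 Å ≈ 0.656 Å.

0.656 Å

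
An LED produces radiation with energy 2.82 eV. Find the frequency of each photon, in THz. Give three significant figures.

First convert: E = 2.82 eV = 4.5181e-19 J.
The photon relation is f = E/h, giving f = 6.819e14 Hz.
Converting to THz: f = 681.9 THz ≈ 682 THz.

682 THz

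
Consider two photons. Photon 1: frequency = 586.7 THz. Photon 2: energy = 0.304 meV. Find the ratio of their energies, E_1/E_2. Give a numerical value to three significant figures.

7980

E_1 = 3.888e-19 J (from frequency = 586.7 THz, via E = hf).
E_2 = 4.871e-23 J (from energy = 0.304 meV, via E given directly).
Ratio = 3.888e-19 / 4.871e-23 = 7980.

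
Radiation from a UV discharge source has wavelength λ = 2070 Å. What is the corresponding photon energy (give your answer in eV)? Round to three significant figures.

Take h = 6.62607015 × 10^-34 J·s, c = 2.99792458 × 10^8 m/s, 1 eV = 1.602176634 × 10^-19 J.
In SI units: λ = 2070 Å = 2.07 × 10^-7 m.
For a photon E = hc/λ, so E = 9.596 × 10^-19 J.
Converting to eV: E = 5.990 eV ≈ 5.99 eV.

5.99 eV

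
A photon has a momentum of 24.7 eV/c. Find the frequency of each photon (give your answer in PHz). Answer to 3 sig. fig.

5.97 PHz

Take h = 6.62607015·10^-34 J·s, c = 2.99792458·10^8 m/s, 1 eV = 1.602176634·10^-19 J.
In SI units: p = 24.7 eV/c = 1.3200·10^-26 kg·m/s.
Since f = pc/h for a photon, f = 5.972·10^15 Hz.
Converting to PHz: f = 5.972 PHz ≈ 5.97 PHz.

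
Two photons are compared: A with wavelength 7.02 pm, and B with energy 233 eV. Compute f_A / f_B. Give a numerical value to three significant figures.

f_A = 4.271e19 Hz (from wavelength = 7.02 pm, via f = c/λ).
f_B = 5.634e16 Hz (from energy = 233 eV, via f = E/h).
Ratio = 4.271e19 / 5.634e16 = 758.

758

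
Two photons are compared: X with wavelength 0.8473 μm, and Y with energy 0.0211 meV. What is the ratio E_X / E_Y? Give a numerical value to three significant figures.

E_X = 2.344·10^-19 J (from wavelength = 0.8473 μm, via E = hc/λ).
E_Y = 3.381·10^-24 J (from energy = 0.0211 meV, via E given directly).
Ratio = 2.344·10^-19 / 3.381·10^-24 = 6.94·10^4.

6.94·10^4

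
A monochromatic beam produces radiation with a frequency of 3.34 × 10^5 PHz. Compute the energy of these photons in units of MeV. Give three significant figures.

(h = 6.62607015 × 10^-34 J·s, 1 eV = 1.602176634 × 10^-19 J.)
Convert to SI: f = 3.34 × 10^5 PHz = 3.34 × 10^20 Hz.
For a photon E = hf, so E = 2.213 × 10^-13 J.
Converting to MeV: E = 1.381 MeV ≈ 1.38 MeV.

1.38 MeV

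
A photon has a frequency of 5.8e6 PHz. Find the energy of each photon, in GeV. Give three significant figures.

0.0240 GeV

In SI units: f = 5.8e6 PHz = 5.8e21 Hz.
For a photon E = hf, so E = 3.843e-12 J.
Converting to GeV: E = 0.02399 GeV ≈ 0.0240 GeV.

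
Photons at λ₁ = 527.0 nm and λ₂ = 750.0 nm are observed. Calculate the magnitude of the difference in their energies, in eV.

Using E = hc/λ: E₁ = 3.7693e-19 J, E₂ = 2.6486e-19 J.
|ΔE| = |3.7693e-19 − 2.6486e-19| = 1.12e-19 J = 0.700 eV.

0.700 eV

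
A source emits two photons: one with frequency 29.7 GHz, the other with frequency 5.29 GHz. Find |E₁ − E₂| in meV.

0.101 meV

Using E = hf: E₁ = 1.968 × 10^-23 J, E₂ = 3.505 × 10^-24 J.
|ΔE| = |1.968 × 10^-23 − 3.505 × 10^-24| = 1.62 × 10^-23 J = 0.101 meV.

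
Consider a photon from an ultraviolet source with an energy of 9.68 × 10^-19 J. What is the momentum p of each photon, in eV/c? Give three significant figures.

6.04 eV/c

Take c = 2.99792458 × 10^8 m/s, 1 eV = 1.602176634 × 10^-19 J.
The photon relation is p = E/c, giving p = 3.229 × 10^-27 kg·m/s.
Converting to eV/c: p = 6.042 eV/c ≈ 6.04 eV/c.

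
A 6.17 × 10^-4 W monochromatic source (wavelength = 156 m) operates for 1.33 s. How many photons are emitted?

Total energy: E_total = P·t = 6.17 × 10^-4 × 1.33 = 8.206 × 10^-4 J.
Per-photon energy: E = 1.273 × 10^-27 J.
N = E_total / E_photon = 6.44 × 10^23.

6.44 × 10^23 photons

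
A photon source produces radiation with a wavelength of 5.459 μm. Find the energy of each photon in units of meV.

227 meV

Use h = 6.62607015e-34 J·s, c = 2.99792458e8 m/s, 1 eV = 1.602176634e-19 J.
Convert to SI: λ = 5.459 μm = 5.459e-6 m.
Apply E = hc/λ: E = 3.639e-20 J.
Converting to meV: E = 227.1 meV ≈ 227 meV.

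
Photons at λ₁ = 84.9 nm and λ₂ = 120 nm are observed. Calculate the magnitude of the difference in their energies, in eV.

4.27 eV

Using E = hc/λ: E₁ = 2.340 × 10^-18 J, E₂ = 1.655 × 10^-18 J.
|ΔE| = |2.340 × 10^-18 − 1.655 × 10^-18| = 6.84 × 10^-19 J = 4.27 eV.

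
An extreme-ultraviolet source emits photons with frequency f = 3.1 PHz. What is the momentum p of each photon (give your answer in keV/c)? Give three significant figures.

(h = 6.62607015e-34 J·s, c = 2.99792458e8 m/s, 1 eV = 1.602176634e-19 J.)
First convert: f = 3.1 PHz = 3.1e15 Hz.
Since p = hf/c for a photon, p = 6.852e-27 kg·m/s.
Converting to keV/c: p = 0.01282 keV/c ≈ 0.0128 keV/c.

0.0128 keV/c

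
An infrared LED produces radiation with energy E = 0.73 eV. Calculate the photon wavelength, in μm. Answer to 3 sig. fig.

1.70 μm

Use h = 6.62607015e-34 J·s, c = 2.99792458e8 m/s, 1 eV = 1.602176634e-19 J.
Convert to SI: E = 0.73 eV = 1.1696e-19 J.
Apply λ = hc/E: λ = 1.698e-6 m.
Converting to μm: λ = 1.698 μm ≈ 1.70 μm.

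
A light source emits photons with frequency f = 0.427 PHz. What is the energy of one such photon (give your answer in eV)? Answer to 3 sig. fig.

1.77 eV

Use h = 6.62607015 × 10^-34 J·s, 1 eV = 1.602176634 × 10^-19 J.
In SI units: f = 0.427 PHz = 4.27 × 10^14 Hz.
For a photon E = hf, so E = 2.829 × 10^-19 J.
Converting to eV: E = 1.766 eV ≈ 1.77 eV.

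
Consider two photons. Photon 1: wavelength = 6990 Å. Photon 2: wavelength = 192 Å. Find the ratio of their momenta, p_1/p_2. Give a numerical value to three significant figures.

p_1 = 9.479e-28 kg·m/s (from wavelength = 6990 Å, via p = h/λ).
p_2 = 3.451e-26 kg·m/s (from wavelength = 192 Å, via p = h/λ).
Ratio = 9.479e-28 / 3.451e-26 = 0.0275.

0.0275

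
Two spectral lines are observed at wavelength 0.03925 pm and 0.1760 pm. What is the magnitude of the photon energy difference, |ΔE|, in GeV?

0.0245 GeV

Using E = hc/λ: E₁ = 5.0610e-12 J, E₂ = 1.1287e-12 J.
|ΔE| = |5.0610e-12 − 1.1287e-12| = 3.93e-12 J = 0.0245 GeV.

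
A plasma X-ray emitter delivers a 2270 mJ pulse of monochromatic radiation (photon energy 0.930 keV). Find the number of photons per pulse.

Per-photon energy: E = 1.490 × 10^-16 J (from energy = 0.930 keV).
N = E_total / E_photon = 2.27 J / 1.490 × 10^-16 J = 1.52 × 10^16.

1.52 × 10^16 photons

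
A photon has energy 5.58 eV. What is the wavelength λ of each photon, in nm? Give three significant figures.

222 nm

Take h = 6.62607015 × 10^-34 J·s, c = 2.99792458 × 10^8 m/s, 1 eV = 1.602176634 × 10^-19 J.
Convert to SI: E = 5.58 eV = 8.9401 × 10^-19 J.
For a photon λ = hc/E, so λ = 2.222 × 10^-7 m.
Converting to nm: λ = 222.2 nm ≈ 222 nm.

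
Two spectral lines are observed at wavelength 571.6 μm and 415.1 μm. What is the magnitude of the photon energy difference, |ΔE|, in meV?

0.818 meV

Using E = hc/λ: E₁ = 3.4752 × 10^-22 J, E₂ = 4.7855 × 10^-22 J.
|ΔE| = |3.4752 × 10^-22 − 4.7855 × 10^-22| = 1.31 × 10^-22 J = 0.818 meV.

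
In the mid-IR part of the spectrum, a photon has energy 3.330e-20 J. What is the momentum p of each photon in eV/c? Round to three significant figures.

0.208 eV/c

Apply p = E/c: p = 1.111e-28 kg·m/s.
Converting to eV/c: p = 0.2078 eV/c ≈ 0.208 eV/c.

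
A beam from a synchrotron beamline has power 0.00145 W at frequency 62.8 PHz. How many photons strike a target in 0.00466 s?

Total energy: E_total = P·t = 0.00145 × 0.00466 = 6.757e-6 J.
Per-photon energy: E = 4.161e-17 J.
N = E_total / E_photon = 1.62e11.

1.62e11 photons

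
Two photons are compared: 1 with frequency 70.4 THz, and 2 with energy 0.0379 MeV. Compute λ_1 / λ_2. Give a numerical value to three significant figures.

1.30 × 10^5

λ_1 = 4.258 × 10^-6 m (from frequency = 70.4 THz, via λ = c/f).
λ_2 = 3.271 × 10^-11 m (from energy = 0.0379 MeV, via λ = hc/E).
Ratio = 4.258 × 10^-6 / 3.271 × 10^-11 = 1.30 × 10^5.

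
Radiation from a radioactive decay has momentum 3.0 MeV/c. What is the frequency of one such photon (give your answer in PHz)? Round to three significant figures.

Take h = 6.62607015e-34 J·s, c = 2.99792458e8 m/s, 1 eV = 1.602176634e-19 J.
In SI units: p = 3.0 MeV/c = 1.6033e-21 kg·m/s.
Apply f = pc/h: f = 7.254e20 Hz.
Converting to PHz: f = 725400 PHz ≈ 7.25e5 PHz.

7.25e5 PHz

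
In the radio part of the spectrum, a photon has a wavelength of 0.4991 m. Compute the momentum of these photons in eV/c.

2.48e-6 eV/c

(h = 6.62607015e-34 J·s, c = 2.99792458e8 m/s, 1 eV = 1.602176634e-19 J.)
Since p = h/λ for a photon, p = 1.328e-33 kg·m/s.
Converting to eV/c: p = 2.484e-6 eV/c ≈ 2.48e-6 eV/c.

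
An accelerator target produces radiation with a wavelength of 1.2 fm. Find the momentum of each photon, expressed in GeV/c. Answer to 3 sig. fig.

1.03 GeV/c

Use h = 6.62607015 × 10^-34 J·s, c = 2.99792458 × 10^8 m/s, 1 eV = 1.602176634 × 10^-19 J.
First convert: λ = 1.2 fm = 1.2 × 10^-15 m.
For a photon p = h/λ, so p = 5.522 × 10^-19 kg·m/s.
Converting to GeV/c: p = 1.033 GeV/c ≈ 1.03 GeV/c.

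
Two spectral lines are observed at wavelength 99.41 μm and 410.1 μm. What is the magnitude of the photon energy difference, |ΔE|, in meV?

9.45 meV

Using E = hc/λ: E₁ = 1.9982 × 10^-21 J, E₂ = 4.8438 × 10^-22 J.
|ΔE| = |1.9982 × 10^-21 − 4.8438 × 10^-22| = 1.51 × 10^-21 J = 9.45 meV.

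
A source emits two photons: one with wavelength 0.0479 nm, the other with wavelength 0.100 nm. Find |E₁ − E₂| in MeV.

Using E = hc/λ: E₁ = 4.147·10^-15 J, E₂ = 1.986·10^-15 J.
|ΔE| = |4.147·10^-15 − 1.986·10^-15| = 2.16·10^-15 J = 0.0135 MeV.

0.0135 MeV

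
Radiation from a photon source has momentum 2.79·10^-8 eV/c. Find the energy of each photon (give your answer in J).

Use c = 2.99792458·10^8 m/s, 1 eV = 1.602176634·10^-19 J.
Convert to SI: p = 2.79·10^-8 eV/c = 1.4911·10^-35 kg·m/s.
For a photon E = pc, so E = 4.470·10^-27 J.
So E ≈ 4.47·10^-27 J.

4.47·10^-27 J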